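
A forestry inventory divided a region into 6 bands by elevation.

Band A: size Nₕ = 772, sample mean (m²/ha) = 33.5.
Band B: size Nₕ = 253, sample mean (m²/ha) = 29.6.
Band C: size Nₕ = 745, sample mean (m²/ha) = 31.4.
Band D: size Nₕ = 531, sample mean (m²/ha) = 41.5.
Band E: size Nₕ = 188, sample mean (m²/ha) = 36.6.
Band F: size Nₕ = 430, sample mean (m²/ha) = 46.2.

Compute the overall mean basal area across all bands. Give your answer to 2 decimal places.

N = 772 + 253 + 745 + 531 + 188 + 430 = 2919.
Overall mean = Σ (Nₕ/N)·x̄ₕ — weight by population share, not a simple average.
Σ Nₕx̄ₕ = 772·33.5 + 253·29.6 + 745·31.4 + 531·41.5 + 188·36.6 + 430·46.2 = 25862 + 7488.8 + 23393 + 22036.5 + 6880.8 + 19866 = 105527.1.
Divide by N: 105527.1 / 2919 = 36.1518... → 36.15.

36.15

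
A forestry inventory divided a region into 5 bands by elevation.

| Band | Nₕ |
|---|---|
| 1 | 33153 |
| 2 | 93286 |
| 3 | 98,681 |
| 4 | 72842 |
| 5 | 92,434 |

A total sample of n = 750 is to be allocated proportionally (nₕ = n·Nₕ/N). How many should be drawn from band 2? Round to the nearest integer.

N = 33153 + 93286 + 98681 + 72842 + 92434 = 390396.
n_2 = 750·93286/390396 = 179.214... → 179.

179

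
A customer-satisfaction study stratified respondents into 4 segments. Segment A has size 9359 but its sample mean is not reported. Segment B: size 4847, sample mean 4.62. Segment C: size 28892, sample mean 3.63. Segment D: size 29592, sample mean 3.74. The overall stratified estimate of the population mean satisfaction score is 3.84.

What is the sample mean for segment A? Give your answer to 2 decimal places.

N = 9359 + 4847 + 28892 + 29592 = 72690.
Overall total = μ·N = 3.84·72690 = 279129.6.
Subtract the known strata: 4847·4.62 + 28892·3.63 + 29592·3.74 = 237945.18.
Remaining total for segment A: 279129.6 − 237945.18 = 41184.42.
Divide by its size: 41184.42 / 9359 = 4.4005... → 4.40.

4.40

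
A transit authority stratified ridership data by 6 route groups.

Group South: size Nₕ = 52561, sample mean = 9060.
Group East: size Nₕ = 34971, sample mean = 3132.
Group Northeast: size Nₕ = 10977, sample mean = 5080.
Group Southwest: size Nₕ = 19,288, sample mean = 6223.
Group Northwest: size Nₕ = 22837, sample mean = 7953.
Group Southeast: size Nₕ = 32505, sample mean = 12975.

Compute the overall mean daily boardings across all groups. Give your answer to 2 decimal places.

N = 173139; weights Wₕ = Nₕ/N = (0.3036, 0.2020, 0.0634, 0.1114, 0.1319, 0.1877).
x̄_st = Σ Wₕ·x̄ₕ = 0.3036·9060 + 0.2020·3132 + 0.0634·5080 + 0.1114·6223 + 0.1319·7953 + 0.1877·12975 ≈ 7883.2571...
→ 7883.26.

7883.26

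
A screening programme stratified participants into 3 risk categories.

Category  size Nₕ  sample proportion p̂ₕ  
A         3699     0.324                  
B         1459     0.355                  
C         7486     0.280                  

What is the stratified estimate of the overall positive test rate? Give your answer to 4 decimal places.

0.3015

Wₕ = Nₕ/N with N = 12644: 0.2925, 0.1154, 0.5921.
p̂_st = 0.2925·0.324 + 0.1154·0.355 + 0.5921·0.280 ≈ 0.301526... → 0.3015.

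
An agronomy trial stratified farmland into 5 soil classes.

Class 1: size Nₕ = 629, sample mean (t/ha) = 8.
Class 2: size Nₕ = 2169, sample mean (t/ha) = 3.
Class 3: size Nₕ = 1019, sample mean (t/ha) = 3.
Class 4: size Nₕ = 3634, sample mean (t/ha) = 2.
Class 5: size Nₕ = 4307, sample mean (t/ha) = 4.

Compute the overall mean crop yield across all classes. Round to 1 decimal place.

N = 629 + 2169 + 1019 + 3634 + 4307 = 11758.
The stratified mean weights each stratum mean by its population share Nₕ/N.
Σ Nₕx̄ₕ = 629·8 + 2169·3 + 1019·3 + 3634·2 + 4307·4 = 5032 + 6507 + 3057 + 7268 + 17228 = 39092.
Divide by N: 39092 / 11758 = 3.325... → 3.3.

3.3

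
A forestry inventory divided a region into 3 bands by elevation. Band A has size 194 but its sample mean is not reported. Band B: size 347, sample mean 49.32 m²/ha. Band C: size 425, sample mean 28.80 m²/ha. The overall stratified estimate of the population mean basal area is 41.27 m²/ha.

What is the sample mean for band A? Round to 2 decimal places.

54.19

Σ Nₕx̄ₕ = N·μ, so 194·x̄_A = 966·41.27 − (347·49.32 + 425·28.80).
= 39866.82 − 29354.04 = 10512.78.
x̄_A = 10512.78 / 194 = 54.1896... → 54.19.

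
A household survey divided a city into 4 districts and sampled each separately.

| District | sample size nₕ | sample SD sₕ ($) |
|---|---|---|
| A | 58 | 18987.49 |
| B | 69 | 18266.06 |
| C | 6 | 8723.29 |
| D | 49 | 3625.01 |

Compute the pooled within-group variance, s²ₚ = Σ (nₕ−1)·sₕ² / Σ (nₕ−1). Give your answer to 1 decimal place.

248591422.1

A: (58−1)·18987.49² = 57·360524776.5001 = 20549912260.5057
B: (69−1)·18266.06² = 68·333648947.9236 = 22688128458.8048
C: (6−1)·8723.29² = 5·76095788.4241 = 380478942.1205
D: (49−1)·3625.01² = 48·13140697.5001 = 630753480.0048
Numerator = 44249273141.4358; denominator = Σ(nₕ−1) = 178.
s²ₚ = 44249273141.4358/178 = 248591422.143... → 248591422.1.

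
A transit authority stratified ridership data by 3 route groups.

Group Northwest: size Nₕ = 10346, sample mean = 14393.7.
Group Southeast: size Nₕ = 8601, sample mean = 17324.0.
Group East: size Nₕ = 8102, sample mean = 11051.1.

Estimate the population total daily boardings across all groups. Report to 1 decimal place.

Northwest: 10346·14393.7 = 148917220.2
Southeast: 8601·17324.0 = 149003724
East: 8102·11051.1 = 89536012.2
τ̂ = Σ Nₕx̄ₕ = 387456956.4.

387456956.4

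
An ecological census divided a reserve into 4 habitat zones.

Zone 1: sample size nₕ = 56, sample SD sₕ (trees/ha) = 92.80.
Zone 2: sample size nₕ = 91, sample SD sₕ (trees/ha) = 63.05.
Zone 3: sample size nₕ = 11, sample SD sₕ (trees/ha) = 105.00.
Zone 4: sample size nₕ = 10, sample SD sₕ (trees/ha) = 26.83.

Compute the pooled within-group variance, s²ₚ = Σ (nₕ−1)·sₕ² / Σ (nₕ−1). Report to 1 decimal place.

1: (56−1)·92.80² = 55·8611.84 = 473651.2
2: (91−1)·63.05² = 90·3975.3025 = 357777.225
3: (11−1)·105.00² = 10·11025 = 110250
4: (10−1)·26.83² = 9·719.8489 = 6478.6401
Numerator = 948157.0651; denominator = Σ(nₕ−1) = 164.
s²ₚ = 948157.0651/164 = 5781.446... → 5781.4.

5781.4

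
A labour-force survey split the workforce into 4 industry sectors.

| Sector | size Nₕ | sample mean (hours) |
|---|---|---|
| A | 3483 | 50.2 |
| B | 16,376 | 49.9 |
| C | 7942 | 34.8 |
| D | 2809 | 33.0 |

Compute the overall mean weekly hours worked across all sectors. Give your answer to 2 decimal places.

N = 30610; weights Wₕ = Nₕ/N = (0.1138, 0.5350, 0.2595, 0.0918).
x̄_st = Σ Wₕ·x̄ₕ = 0.1138·50.2 + 0.5350·49.9 + 0.2595·34.8 + 0.0918·33.0 ≈ 44.4655...
→ 44.47.

44.47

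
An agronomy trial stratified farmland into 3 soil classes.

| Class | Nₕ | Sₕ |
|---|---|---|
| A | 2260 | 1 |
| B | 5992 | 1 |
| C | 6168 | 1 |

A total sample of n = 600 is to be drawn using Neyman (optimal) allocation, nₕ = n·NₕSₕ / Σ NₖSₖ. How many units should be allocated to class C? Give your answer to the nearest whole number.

Σ NₕSₕ = 2260·1 + 5992·1 + 6168·1 = 14420.
Share for C: 6168/14420 = 0.42774.
n_C = 600 × 0.42774 = 256.644... → 257.

257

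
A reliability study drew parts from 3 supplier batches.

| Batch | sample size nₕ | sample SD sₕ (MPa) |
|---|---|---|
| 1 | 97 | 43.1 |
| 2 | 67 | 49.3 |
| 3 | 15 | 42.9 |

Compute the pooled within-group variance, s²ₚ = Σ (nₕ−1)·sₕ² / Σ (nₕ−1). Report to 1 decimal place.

Degrees of freedom: 96 + 66 + 14 = 176.
Σ(nₕ−1)sₕ² = 96·1857.61 + 66·2430.49 + 14·1840.41 = 364508.64.
s²ₚ = 364508.64 / 176 = 2071.072... → 2071.1.

2071.1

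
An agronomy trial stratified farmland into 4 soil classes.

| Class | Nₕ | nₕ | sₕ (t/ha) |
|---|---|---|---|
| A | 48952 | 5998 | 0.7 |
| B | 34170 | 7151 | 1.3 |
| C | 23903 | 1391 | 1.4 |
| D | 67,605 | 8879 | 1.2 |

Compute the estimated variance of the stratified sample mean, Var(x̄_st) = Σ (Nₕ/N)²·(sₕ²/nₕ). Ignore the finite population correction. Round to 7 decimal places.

0.0000662

N = 174630. Term for each stratum: Wₕ²sₕ²/nₕ.
Var(x̄_st) = 0.0000064194 + 0.0000090484 + 0.0000263995 + 0.0000243063 = 0.0000661736 → 0.0000662.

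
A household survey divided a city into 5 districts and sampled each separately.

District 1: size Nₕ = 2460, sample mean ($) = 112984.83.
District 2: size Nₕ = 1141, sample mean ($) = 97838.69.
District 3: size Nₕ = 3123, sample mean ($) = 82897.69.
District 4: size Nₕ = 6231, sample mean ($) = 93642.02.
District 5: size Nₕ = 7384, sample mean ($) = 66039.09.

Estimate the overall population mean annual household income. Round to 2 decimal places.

84546.05

N = 20339; weights Wₕ = Nₕ/N = (0.1209, 0.0561, 0.1535, 0.3064, 0.3630).
x̄_st = Σ Wₕ·x̄ₕ = 0.1209·112984.83 + 0.0561·97838.69 + 0.1535·82897.69 + 0.3064·93642.02 + 0.3630·66039.09 ≈ 84546.0534...
→ 84546.05.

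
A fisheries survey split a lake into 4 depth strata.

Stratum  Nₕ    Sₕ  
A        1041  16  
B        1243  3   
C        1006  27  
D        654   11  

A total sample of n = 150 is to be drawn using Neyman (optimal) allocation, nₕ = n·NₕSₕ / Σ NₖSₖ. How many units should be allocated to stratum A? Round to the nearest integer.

A: NₕSₕ = 1041·16 = 16656
B: NₕSₕ = 1243·3 = 3729
C: NₕSₕ = 1006·27 = 27162
D: NₕSₕ = 654·11 = 7194
Σ NₕSₕ = 54741.
n_A = 150·16656/54741 = 45.640... → 46.

46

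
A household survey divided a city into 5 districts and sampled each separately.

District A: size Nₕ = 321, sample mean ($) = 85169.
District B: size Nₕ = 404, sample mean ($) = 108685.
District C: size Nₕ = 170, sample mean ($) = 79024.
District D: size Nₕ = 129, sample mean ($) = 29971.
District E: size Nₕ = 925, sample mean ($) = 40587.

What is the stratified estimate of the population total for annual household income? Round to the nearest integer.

A: 321·85169 = 27339249
B: 404·108685 = 43908740
C: 170·79024 = 13434080
D: 129·29971 = 3866259
E: 925·40587 = 37542975
τ̂ = Σ Nₕx̄ₕ = 126091303.

126091303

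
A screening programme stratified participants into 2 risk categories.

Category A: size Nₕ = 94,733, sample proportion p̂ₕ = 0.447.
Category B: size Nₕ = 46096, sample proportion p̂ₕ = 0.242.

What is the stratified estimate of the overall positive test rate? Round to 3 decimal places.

0.380

N = 94733 + 46096 = 140829.
Overall proportion = Σ (Nₕ/N)·p̂ₕ.
Σ Nₕp̂ₕ = 42345.651 + 11155.232 = 53500.883.
53500.883 / 140829 = 0.37990... → 0.380.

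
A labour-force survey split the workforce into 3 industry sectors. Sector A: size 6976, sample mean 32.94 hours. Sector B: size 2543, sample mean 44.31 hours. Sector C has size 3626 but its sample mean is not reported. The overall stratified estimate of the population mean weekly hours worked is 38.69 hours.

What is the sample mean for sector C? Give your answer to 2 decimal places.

45.81

Σ Nₕx̄ₕ = N·μ, so 3626·x̄_C = 13145·38.69 − (6976·32.94 + 2543·44.31).
= 508580.05 − 342469.77 = 166110.28.
x̄_C = 166110.28 / 3626 = 45.8109... → 45.81.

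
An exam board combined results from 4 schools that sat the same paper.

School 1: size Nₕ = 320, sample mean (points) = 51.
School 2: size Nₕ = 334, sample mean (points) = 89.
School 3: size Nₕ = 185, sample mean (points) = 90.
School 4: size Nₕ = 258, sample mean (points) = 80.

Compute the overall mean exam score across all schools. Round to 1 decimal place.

76.0

x̄_st = (Σ Nₕx̄ₕ) / (Σ Nₕ) = (320·51 + 334·89 + 185·90 + 258·80) / 1097
= 83336 / 1097 = 75.967... → 76.0.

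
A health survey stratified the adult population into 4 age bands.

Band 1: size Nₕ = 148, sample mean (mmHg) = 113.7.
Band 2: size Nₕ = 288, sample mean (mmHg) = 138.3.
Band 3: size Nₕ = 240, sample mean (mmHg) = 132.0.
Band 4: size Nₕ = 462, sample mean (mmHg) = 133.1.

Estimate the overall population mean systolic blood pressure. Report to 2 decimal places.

131.66

N = 1138; weights Wₕ = Nₕ/N = (0.1301, 0.2531, 0.2109, 0.4060).
x̄_st = Σ Wₕ·x̄ₕ = 0.1301·113.7 + 0.2531·138.3 + 0.2109·132.0 + 0.4060·133.1 ≈ 131.6610...
→ 131.66.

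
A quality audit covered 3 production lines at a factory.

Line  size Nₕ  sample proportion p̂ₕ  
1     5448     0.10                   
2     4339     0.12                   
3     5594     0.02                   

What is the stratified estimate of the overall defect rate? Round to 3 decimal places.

0.077

N = 5448 + 4339 + 5594 = 15381.
Overall proportion = Σ (Nₕ/N)·p̂ₕ.
Σ Nₕp̂ₕ = 544.8 + 520.68 + 111.88 = 1177.36.
1177.36 / 15381 = 0.07655... → 0.077.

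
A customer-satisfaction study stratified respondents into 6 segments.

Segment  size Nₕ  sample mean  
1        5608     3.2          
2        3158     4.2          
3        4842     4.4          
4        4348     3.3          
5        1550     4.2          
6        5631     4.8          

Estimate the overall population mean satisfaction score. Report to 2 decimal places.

N = 5608 + 3158 + 4842 + 4348 + 1550 + 5631 = 25137.
Overall mean = Σ (Nₕ/N)·x̄ₕ — weight by population share, not a simple average.
Σ Nₕx̄ₕ = 5608·3.2 + 3158·4.2 + 4842·4.4 + 4348·3.3 + 1550·4.2 + 5631·4.8 = 17945.6 + 13263.6 + 21304.8 + 14348.4 + 6510 + 27028.8 = 100401.2.
Divide by N: 100401.2 / 25137 = 3.9942... → 3.99.

3.99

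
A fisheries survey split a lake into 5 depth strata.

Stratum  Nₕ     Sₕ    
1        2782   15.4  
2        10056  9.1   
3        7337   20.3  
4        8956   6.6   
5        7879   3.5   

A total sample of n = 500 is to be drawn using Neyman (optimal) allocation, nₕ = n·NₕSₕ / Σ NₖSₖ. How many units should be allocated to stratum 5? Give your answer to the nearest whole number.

37

1: NₕSₕ = 2782·15.4 = 42842.8
2: NₕSₕ = 10056·9.1 = 91509.6
3: NₕSₕ = 7337·20.3 = 148941.1
4: NₕSₕ = 8956·6.6 = 59109.6
5: NₕSₕ = 7879·3.5 = 27576.5
Σ NₕSₕ = 369979.6.
n_5 = 500·27576.5/369979.6 = 37.268... → 37.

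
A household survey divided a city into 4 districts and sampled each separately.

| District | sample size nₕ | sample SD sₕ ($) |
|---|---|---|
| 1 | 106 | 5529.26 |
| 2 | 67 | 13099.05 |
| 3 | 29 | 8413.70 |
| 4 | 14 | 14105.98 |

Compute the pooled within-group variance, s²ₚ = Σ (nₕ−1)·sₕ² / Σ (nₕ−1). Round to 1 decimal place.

Degrees of freedom: 105 + 66 + 28 + 13 = 212.
Σ(nₕ−1)sₕ² = 105·30572716.1476 + 66·171585110.9025 + 28·70790347.69 + 13·198978671.7604 = 19103604983.2682.
s²ₚ = 19103604983.2682 / 212 = 90111344.261... → 90111344.3.

90111344.3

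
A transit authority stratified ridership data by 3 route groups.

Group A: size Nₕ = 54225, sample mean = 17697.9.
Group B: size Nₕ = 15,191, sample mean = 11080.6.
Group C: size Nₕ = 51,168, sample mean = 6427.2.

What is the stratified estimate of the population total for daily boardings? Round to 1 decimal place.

A: 54225·17697.9 = 959668627.5
B: 15191·11080.6 = 168325394.6
C: 51168·6427.2 = 328866969.6
τ̂ = Σ Nₕx̄ₕ = 1456860991.7.

1456860991.7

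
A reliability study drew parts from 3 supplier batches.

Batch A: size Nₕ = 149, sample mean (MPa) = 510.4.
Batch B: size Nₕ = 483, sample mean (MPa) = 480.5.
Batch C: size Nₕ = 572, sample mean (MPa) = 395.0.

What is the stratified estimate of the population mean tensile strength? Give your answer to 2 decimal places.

x̄_st = (Σ Nₕx̄ₕ) / (Σ Nₕ) = (149·510.4 + 483·480.5 + 572·395.0) / 1204
= 534071.1 / 1204 = 443.5806... → 443.58.

443.58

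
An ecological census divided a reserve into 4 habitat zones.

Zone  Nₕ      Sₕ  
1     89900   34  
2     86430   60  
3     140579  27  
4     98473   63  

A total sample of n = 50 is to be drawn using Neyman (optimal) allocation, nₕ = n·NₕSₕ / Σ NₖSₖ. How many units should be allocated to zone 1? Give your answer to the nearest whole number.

8

1: NₕSₕ = 89900·34 = 3056600
2: NₕSₕ = 86430·60 = 5185800
3: NₕSₕ = 140579·27 = 3795633
4: NₕSₕ = 98473·63 = 6203799
Σ NₕSₕ = 18241832.
n_1 = 50·3056600/18241832 = 8.378... → 8.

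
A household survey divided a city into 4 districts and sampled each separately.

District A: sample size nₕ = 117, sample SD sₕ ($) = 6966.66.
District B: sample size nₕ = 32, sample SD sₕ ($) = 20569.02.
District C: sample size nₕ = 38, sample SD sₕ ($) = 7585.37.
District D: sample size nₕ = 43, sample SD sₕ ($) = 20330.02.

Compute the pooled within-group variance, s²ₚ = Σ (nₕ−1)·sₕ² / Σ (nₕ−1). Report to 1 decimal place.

169174844.4

Degrees of freedom: 116 + 31 + 37 + 42 = 226.
Σ(nₕ−1)sₕ² = 116·48534351.5556 + 31·423084583.7604 + 37·57537838.0369 + 42·413309713.2004 = 38233514838.8041.
s²ₚ = 38233514838.8041 / 226 = 169174844.419... → 169174844.4.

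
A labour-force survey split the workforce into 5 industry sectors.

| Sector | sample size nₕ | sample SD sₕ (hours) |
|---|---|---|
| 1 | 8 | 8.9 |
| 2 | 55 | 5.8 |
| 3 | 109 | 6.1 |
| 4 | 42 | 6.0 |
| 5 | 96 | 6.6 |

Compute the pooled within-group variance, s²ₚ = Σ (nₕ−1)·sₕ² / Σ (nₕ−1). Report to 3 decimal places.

39.357

1: (8−1)·8.9² = 7·79.21 = 554.47
2: (55−1)·5.8² = 54·33.64 = 1816.56
3: (109−1)·6.1² = 108·37.21 = 4018.68
4: (42−1)·6.0² = 41·36 = 1476
5: (96−1)·6.6² = 95·43.56 = 4138.2
Numerator = 12003.91; denominator = Σ(nₕ−1) = 305.
s²ₚ = 12003.91/305 = 39.35708... → 39.357.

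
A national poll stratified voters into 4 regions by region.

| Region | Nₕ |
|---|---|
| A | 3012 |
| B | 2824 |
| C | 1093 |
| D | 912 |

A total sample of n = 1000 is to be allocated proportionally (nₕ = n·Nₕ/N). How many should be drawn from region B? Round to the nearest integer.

Share of region B = 2824/7841 = 0.36016.
Allocate 1000 × 0.36016 = 360.158... → 360.

360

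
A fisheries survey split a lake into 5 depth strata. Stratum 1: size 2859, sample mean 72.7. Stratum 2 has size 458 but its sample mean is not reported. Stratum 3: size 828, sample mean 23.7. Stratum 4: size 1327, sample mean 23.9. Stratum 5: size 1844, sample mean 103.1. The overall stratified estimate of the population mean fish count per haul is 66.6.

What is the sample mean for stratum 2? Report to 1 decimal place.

N = 2859 + 458 + 828 + 1327 + 1844 = 7316.
Overall total = μ·N = 66.6·7316 = 487245.6.
Subtract the known strata: 2859·72.7 + 828·23.7 + 1327·23.9 + 1844·103.1 = 449304.6.
Remaining total for stratum 2: 487245.6 − 449304.6 = 37941.
Divide by its size: 37941 / 458 = 82.841... → 82.8.

82.8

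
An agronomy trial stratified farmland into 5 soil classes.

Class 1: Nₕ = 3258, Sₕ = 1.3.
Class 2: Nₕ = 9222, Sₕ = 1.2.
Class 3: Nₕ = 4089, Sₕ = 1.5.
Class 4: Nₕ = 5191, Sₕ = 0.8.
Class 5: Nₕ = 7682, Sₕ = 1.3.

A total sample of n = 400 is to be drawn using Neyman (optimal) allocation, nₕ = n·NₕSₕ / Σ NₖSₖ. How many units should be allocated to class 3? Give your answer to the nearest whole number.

1: NₕSₕ = 3258·1.3 = 4235.4
2: NₕSₕ = 9222·1.2 = 11066.4
3: NₕSₕ = 4089·1.5 = 6133.5
4: NₕSₕ = 5191·0.8 = 4152.8
5: NₕSₕ = 7682·1.3 = 9986.6
Σ NₕSₕ = 35574.7.
n_3 = 400·6133.5/35574.7 = 68.965... → 69.

69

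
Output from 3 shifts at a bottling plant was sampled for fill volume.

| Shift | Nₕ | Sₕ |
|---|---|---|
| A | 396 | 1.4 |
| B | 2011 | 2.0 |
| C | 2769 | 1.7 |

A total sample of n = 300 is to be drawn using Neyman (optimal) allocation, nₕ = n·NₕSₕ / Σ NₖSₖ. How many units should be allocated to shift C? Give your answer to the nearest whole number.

152

Σ NₕSₕ = 396·1.4 + 2011·2.0 + 2769·1.7 = 9283.7.
Share for C: 4707.3/9283.7 = 0.50705.
n_C = 300 × 0.50705 = 152.115... → 152.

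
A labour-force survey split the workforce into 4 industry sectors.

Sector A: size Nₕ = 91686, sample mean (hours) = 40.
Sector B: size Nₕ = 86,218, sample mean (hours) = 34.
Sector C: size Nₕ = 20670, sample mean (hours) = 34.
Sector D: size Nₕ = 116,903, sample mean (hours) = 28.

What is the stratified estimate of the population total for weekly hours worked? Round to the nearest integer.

10574916

Estimate total by summing Nₕ·x̄ₕ over strata.
91686·40 + 86218·34 + 20670·34 + 116903·28 = 3667440 + 2931412 + 702780 + 3273284 = 10574916.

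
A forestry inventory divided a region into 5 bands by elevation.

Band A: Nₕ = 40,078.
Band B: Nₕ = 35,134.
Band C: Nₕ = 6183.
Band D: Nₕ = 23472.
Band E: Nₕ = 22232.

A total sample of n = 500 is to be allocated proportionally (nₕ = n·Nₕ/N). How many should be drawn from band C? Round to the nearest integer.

24

N = 40078 + 35134 + 6183 + 23472 + 22232 = 127099.
n_C = 500·6183/127099 = 24.324... → 24.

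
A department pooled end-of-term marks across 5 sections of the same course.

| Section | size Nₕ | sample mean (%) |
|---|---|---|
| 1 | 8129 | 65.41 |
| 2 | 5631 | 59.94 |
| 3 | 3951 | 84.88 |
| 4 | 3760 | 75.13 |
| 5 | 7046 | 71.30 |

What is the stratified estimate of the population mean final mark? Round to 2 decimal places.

x̄_st = (Σ Nₕx̄ₕ) / (Σ Nₕ) = (8129·65.41 + 5631·59.94 + 3951·84.88 + 3760·75.13 + 7046·71.30) / 28517
= 1989469.51 / 28517 = 69.7643... → 69.76.

69.76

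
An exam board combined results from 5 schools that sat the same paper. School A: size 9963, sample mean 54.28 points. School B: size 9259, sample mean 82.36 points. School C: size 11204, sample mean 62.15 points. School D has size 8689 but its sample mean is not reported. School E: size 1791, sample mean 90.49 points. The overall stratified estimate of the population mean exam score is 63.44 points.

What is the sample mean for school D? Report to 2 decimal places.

Σ Nₕx̄ₕ = N·μ, so 8689·x̄_D = 40906·63.44 − (9963·54.28 + 9259·82.36 + 11204·62.15 + 1791·90.49).
= 2595076.64 − 2161759.07 = 433317.57.
x̄_D = 433317.57 / 8689 = 49.8697... → 49.87.

49.87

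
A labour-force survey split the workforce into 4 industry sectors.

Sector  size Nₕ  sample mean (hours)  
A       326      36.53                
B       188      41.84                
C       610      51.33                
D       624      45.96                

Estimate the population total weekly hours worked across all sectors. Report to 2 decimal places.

Estimate total by summing Nₕ·x̄ₕ over strata.
326·36.53 + 188·41.84 + 610·51.33 + 624·45.96 = 11908.78 + 7865.92 + 31311.3 + 28679.04 = 79765.04.

79765.04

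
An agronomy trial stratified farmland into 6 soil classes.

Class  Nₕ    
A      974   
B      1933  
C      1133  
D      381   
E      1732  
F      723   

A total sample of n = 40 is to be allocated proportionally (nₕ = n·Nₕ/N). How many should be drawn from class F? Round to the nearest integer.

4

Share of class F = 723/6876 = 0.10515.
Allocate 40 × 0.10515 = 4.206... → 4.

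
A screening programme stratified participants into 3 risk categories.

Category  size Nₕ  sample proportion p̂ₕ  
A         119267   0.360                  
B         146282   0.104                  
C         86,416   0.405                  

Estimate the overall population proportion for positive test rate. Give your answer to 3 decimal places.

Wₕ = Nₕ/N with N = 351965: 0.3389, 0.4156, 0.2455.
p̂_st = 0.3389·0.360 + 0.4156·0.104 + 0.2455·0.405 ≈ 0.26465... → 0.265.

0.265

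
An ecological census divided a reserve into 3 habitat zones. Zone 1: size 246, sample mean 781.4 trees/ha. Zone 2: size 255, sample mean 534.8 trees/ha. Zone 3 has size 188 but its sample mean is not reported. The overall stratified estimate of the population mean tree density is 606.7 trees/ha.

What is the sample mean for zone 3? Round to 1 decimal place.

475.6

N = 246 + 255 + 188 = 689.
Overall total = μ·N = 606.7·689 = 418016.3.
Subtract the known strata: 246·781.4 + 255·534.8 = 328598.4.
Remaining total for zone 3: 418016.3 − 328598.4 = 89417.9.
Divide by its size: 89417.9 / 188 = 475.627... → 475.6.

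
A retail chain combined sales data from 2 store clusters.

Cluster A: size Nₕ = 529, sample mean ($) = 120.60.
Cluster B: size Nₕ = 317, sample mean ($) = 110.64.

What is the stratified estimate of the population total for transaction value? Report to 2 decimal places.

98870.28

A: 529·120.60 = 63797.4
B: 317·110.64 = 35072.88
τ̂ = Σ Nₕx̄ₕ = 98870.28.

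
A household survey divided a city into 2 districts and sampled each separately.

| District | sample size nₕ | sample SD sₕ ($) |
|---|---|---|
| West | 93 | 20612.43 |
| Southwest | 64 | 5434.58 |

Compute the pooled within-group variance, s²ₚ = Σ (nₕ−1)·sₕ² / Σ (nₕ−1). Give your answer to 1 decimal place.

264186661.0

Degrees of freedom: 92 + 63 = 155.
Σ(nₕ−1)sₕ² = 92·424872270.5049 + 63·29534659.7764 = 40948932452.364.
s²ₚ = 40948932452.364 / 155 = 264186660.983... → 264186661.0.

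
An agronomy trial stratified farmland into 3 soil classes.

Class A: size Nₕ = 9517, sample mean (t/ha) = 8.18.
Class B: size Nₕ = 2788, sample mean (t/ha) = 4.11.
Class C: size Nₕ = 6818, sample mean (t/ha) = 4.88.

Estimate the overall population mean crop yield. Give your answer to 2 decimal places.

6.41

N = 19123; weights Wₕ = Nₕ/N = (0.4977, 0.1458, 0.3565).
x̄_st = Σ Wₕ·x̄ₕ = 0.4977·8.18 + 0.1458·4.11 + 0.3565·4.88 ≈ 6.4101...
→ 6.41.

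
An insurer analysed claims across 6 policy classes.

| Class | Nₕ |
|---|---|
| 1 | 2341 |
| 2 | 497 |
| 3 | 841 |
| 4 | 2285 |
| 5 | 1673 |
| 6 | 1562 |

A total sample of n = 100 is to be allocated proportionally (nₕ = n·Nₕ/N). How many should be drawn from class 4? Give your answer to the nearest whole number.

25

Share of class 4 = 2285/9199 = 0.24840.
Allocate 100 × 0.24840 = 24.840... → 25.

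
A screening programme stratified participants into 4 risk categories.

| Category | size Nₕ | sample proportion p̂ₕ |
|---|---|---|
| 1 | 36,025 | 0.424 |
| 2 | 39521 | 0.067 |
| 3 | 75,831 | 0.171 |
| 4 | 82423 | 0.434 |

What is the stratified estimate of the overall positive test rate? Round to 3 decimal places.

N = 36025 + 39521 + 75831 + 82423 = 233800.
Overall proportion = Σ (Nₕ/N)·p̂ₕ.
Σ Nₕp̂ₕ = 15274.6 + 2647.907 + 12967.101 + 35771.582 = 66661.19.
66661.19 / 233800 = 0.28512... → 0.285.

0.285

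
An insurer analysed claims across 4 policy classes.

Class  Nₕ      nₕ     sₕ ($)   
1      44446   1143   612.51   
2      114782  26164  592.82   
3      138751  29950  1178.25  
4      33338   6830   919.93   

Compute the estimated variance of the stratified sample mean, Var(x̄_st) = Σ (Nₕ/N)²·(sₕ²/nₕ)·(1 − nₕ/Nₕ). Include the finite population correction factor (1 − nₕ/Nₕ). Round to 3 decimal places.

14.372

N = 331317; Wₕ = Nₕ/N.
class 1: (44446/331317)²·612.51²/1143·(1 − 1143/44446) = 5.754974
class 2: (114782/331317)²·592.82²/26164·(1 − 26164/114782) = 1.244657
class 3: (138751/331317)²·1178.25²/29950·(1 − 29950/138751) = 6.374698
class 4: (33338/331317)²·919.93²/6830·(1 − 6830/33338) = 0.997512
Sum = 14.371841 → 14.372.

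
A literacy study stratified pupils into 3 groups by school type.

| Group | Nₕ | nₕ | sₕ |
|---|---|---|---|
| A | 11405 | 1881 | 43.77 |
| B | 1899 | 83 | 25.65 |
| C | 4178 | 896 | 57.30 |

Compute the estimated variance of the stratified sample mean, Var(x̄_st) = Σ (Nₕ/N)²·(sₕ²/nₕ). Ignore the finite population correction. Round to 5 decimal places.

N = 17482; Wₕ = Nₕ/N.
group A: (11405/17482)²·43.77²/1881 = 0.43348357
group B: (1899/17482)²·25.65²/83 = 0.09353289
group C: (4178/17482)²·57.30²/896 = 0.20929356
Sum = 0.73631003 → 0.73631.

0.73631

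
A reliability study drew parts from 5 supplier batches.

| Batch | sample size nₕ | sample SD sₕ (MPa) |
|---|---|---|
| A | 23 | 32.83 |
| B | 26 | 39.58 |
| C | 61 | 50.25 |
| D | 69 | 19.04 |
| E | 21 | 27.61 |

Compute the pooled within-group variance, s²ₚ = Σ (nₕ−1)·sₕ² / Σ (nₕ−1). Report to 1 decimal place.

Degrees of freedom: 22 + 25 + 60 + 68 + 20 = 195.
Σ(nₕ−1)sₕ² = 22·1077.8089 + 25·1566.5764 + 60·2525.0625 + 68·362.5216 + 20·762.3121 = 254277.6666.
s²ₚ = 254277.6666 / 195 = 1303.988... → 1304.0.

1304.0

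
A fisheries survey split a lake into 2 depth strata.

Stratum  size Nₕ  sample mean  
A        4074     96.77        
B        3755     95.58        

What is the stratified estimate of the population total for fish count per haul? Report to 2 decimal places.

A: 4074·96.77 = 394240.98
B: 3755·95.58 = 358902.9
τ̂ = Σ Nₕx̄ₕ = 753143.88.

753143.88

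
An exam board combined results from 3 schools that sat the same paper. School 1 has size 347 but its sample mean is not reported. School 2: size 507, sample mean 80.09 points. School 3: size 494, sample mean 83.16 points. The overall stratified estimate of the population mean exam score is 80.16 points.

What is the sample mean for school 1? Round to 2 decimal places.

75.99

Σ Nₕx̄ₕ = N·μ, so 347·x̄_1 = 1348·80.16 − (507·80.09 + 494·83.16).
= 108055.68 − 81686.67 = 26369.01.
x̄_1 = 26369.01 / 347 = 75.9914... → 75.99.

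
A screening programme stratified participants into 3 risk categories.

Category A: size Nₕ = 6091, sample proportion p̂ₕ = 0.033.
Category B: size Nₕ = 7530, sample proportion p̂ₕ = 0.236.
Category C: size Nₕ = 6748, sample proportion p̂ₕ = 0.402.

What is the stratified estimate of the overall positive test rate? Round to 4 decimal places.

Wₕ = Nₕ/N with N = 20369: 0.2990, 0.3697, 0.3313.
p̂_st = 0.2990·0.033 + 0.3697·0.236 + 0.3313·0.402 ≈ 0.230290... → 0.2303.

0.2303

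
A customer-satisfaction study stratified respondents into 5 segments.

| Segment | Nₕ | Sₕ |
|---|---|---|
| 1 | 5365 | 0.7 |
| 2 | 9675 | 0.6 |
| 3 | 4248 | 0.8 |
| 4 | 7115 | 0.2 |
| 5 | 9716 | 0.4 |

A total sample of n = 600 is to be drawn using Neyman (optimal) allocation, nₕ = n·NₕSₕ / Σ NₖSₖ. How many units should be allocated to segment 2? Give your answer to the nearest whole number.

Σ NₕSₕ = 5365·0.7 + 9675·0.6 + 4248·0.8 + 7115·0.2 + 9716·0.4 = 18268.3.
Share for 2: 5805/18268.3 = 0.31776.
n_2 = 600 × 0.31776 = 190.658... → 191.

191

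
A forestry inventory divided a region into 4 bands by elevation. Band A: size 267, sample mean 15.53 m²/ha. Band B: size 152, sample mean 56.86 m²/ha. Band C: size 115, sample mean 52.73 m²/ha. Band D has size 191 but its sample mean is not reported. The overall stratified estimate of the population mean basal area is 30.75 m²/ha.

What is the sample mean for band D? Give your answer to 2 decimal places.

N = 267 + 152 + 115 + 191 = 725.
Overall total = μ·N = 30.75·725 = 22293.75.
Subtract the known strata: 267·15.53 + 152·56.86 + 115·52.73 = 18853.18.
Remaining total for band D: 22293.75 − 18853.18 = 3440.57.
Divide by its size: 3440.57 / 191 = 18.0135... → 18.01.

18.01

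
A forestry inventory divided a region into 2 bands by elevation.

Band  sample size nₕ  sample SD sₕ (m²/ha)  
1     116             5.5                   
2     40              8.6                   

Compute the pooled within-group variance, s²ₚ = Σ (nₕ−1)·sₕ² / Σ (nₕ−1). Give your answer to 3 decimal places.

41.319

1: (116−1)·5.5² = 115·30.25 = 3478.75
2: (40−1)·8.6² = 39·73.96 = 2884.44
Numerator = 6363.19; denominator = Σ(nₕ−1) = 154.
s²ₚ = 6363.19/154 = 41.31942... → 41.319.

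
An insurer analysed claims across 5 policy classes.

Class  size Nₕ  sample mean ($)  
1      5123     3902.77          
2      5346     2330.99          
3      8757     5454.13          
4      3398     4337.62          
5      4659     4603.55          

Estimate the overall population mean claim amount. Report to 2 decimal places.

x̄_st = (Σ Nₕx̄ₕ) / (Σ Nₕ) = (5123·3902.77 + 5346·2330.99 + 8757·5454.13 + 3398·4337.62 + 4659·4603.55) / 27283
= 116404351.87 / 27283 = 4266.5525... → 4266.55.

4266.55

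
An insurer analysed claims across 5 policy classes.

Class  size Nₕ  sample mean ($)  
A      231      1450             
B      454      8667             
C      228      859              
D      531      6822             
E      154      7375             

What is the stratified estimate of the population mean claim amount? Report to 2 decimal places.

5772.12

N = 1598; weights Wₕ = Nₕ/N = (0.1446, 0.2841, 0.1427, 0.3323, 0.0964).
x̄_st = Σ Wₕ·x̄ₕ = 0.1446·1450 + 0.2841·8667 + 0.1427·859 + 0.3323·6822 + 0.0964·7375 ≈ 5772.1227...
→ 5772.12.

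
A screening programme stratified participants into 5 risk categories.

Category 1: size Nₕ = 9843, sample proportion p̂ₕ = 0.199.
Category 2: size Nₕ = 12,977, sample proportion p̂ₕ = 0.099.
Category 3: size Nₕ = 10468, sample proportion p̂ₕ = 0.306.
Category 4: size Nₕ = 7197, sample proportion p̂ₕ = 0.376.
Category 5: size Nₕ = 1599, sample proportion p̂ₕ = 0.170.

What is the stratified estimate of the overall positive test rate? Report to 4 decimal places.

N = 9843 + 12977 + 10468 + 7197 + 1599 = 42084.
Overall proportion = Σ (Nₕ/N)·p̂ₕ.
Σ Nₕp̂ₕ = 1958.757 + 1284.723 + 3203.208 + 2706.072 + 271.83 = 9424.59.
9424.59 / 42084 = 0.223947... → 0.2239.

0.2239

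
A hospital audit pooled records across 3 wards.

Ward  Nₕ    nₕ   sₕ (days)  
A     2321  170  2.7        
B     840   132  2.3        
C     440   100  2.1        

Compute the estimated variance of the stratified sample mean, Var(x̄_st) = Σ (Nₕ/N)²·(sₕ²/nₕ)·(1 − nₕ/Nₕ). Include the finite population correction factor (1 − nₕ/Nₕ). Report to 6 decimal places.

N = 3601. Term for each stratum: Wₕ²sₕ²/nₕ·(1−nₕ/Nₕ).
Var(x̄_st) = 0.016510032 + 0.001838011 + 0.000508773 = 0.018856816 → 0.018857.

0.018857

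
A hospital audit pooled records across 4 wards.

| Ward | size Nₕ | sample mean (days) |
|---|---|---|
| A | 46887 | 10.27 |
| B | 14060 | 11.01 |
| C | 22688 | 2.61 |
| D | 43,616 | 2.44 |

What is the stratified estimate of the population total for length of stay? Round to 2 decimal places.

Estimate total by summing Nₕ·x̄ₕ over strata.
46887·10.27 + 14060·11.01 + 22688·2.61 + 43616·2.44 = 481529.49 + 154800.6 + 59215.68 + 106423.04 = 801968.81.

801968.81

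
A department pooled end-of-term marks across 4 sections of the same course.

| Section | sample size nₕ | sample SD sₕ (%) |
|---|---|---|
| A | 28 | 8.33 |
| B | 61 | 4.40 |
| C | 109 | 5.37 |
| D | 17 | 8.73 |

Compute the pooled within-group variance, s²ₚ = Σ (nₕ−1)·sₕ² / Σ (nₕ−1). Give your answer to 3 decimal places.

Degrees of freedom: 27 + 60 + 108 + 16 = 211.
Σ(nₕ−1)sₕ² = 27·69.3889 + 60·19.36 + 108·28.8369 + 16·76.2129 = 7368.8919.
s²ₚ = 7368.8919 / 211 = 34.92366... → 34.924.

34.924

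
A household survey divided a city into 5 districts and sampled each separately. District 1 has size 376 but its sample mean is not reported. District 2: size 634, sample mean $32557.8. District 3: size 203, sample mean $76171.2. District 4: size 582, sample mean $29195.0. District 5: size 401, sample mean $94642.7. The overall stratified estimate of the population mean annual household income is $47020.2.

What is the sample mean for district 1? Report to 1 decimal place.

Σ Nₕx̄ₕ = N·μ, so 376·x̄_1 = 2196·47020.2 − (634·32557.8 + 203·76171.2 + 582·29195.0 + 401·94642.7).
= 103256359.2 − 91047611.5 = 12208747.7.
x̄_1 = 12208747.7 / 376 = 32470.074... → 32470.1.

32470.1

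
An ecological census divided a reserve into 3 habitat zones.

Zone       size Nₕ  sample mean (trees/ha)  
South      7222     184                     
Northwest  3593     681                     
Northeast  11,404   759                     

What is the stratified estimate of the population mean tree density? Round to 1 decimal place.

N = 7222 + 3593 + 11404 = 22219.
Weight each subgroup mean by Nₕ/N and sum.
Σ Nₕx̄ₕ = 7222·184 + 3593·681 + 11404·759 = 1328848 + 2446833 + 8655636 = 12431317.
Divide by N: 12431317 / 22219 = 559.490... → 559.5.

559.5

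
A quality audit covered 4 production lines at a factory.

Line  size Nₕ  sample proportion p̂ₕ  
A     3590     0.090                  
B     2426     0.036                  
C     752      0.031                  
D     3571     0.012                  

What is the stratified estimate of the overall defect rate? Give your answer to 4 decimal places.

0.0461

Wₕ = Nₕ/N with N = 10339: 0.3472, 0.2346, 0.0727, 0.3454.
p̂_st = 0.3472·0.090 + 0.2346·0.036 + 0.0727·0.031 + 0.3454·0.012 ≈ 0.046097... → 0.0461.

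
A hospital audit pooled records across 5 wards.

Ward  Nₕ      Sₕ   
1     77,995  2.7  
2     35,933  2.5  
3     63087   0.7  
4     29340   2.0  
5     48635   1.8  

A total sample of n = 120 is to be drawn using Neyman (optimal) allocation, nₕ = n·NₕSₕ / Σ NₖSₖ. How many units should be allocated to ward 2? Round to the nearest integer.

22

Σ NₕSₕ = 77995·2.7 + 35933·2.5 + 63087·0.7 + 29340·2.0 + 48635·1.8 = 490802.9.
Share for 2: 89832.5/490802.9 = 0.18303.
n_2 = 120 × 0.18303 = 21.964... → 22.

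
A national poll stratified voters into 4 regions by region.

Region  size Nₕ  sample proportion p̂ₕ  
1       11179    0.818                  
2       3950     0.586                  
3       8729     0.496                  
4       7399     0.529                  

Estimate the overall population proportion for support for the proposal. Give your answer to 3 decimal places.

0.630

Wₕ = Nₕ/N with N = 31257: 0.3576, 0.1264, 0.2793, 0.2367.
p̂_st = 0.3576·0.818 + 0.1264·0.586 + 0.2793·0.496 + 0.2367·0.529 ≈ 0.63035... → 0.630.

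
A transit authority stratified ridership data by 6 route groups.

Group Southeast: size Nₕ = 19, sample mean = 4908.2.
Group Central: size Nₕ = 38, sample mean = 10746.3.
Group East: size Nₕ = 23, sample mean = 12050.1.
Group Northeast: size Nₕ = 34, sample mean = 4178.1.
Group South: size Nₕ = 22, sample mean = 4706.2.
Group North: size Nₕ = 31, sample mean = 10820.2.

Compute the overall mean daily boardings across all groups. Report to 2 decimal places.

8142.43

N = 19 + 38 + 23 + 34 + 22 + 31 = 167.
The stratified mean weights each stratum mean by its population share Nₕ/N.
Σ Nₕx̄ₕ = 19·4908.2 + 38·10746.3 + 23·12050.1 + 34·4178.1 + 22·4706.2 + 31·10820.2 = 93255.8 + 408359.4 + 277152.3 + 142055.4 + 103536.4 + 335426.2 = 1359785.5.
Divide by N: 1359785.5 / 167 = 8142.4281... → 8142.43.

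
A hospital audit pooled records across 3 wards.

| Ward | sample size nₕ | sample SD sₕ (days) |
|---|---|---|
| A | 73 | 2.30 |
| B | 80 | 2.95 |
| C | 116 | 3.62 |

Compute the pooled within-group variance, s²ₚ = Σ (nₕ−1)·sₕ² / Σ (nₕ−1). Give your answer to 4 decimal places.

9.6819

Degrees of freedom: 72 + 79 + 115 = 266.
Σ(nₕ−1)sₕ² = 72·5.29 + 79·8.7025 + 115·13.1044 = 2575.3835.
s²ₚ = 2575.3835 / 266 = 9.681893... → 9.6819.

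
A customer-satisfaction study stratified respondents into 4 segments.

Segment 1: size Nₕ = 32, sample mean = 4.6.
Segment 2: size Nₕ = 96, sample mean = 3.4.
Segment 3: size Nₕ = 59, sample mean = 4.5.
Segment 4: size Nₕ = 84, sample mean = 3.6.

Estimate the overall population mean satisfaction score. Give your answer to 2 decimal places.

3.84

N = 32 + 96 + 59 + 84 = 271.
Weight each subgroup mean by Nₕ/N and sum.
Σ Nₕx̄ₕ = 32·4.6 + 96·3.4 + 59·4.5 + 84·3.6 = 147.2 + 326.4 + 265.5 + 302.4 = 1041.5.
Divide by N: 1041.5 / 271 = 3.8432... → 3.84.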